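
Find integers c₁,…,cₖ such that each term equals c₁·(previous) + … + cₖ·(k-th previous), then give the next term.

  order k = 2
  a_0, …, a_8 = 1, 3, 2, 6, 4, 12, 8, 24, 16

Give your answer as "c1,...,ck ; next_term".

  a_2 = 0·3 + 2·1 = 2
  a_3 = 0·2 + 2·3 = 6
  a_4 = 0·6 + 2·2 = 4
  a_5 = 0·4 + 2·6 = 12
  a_6 = 0·12 + 2·4 = 8
  a_7 = 0·8 + 2·12 = 24
  a_8 = 0·24 + 2·8 = 16
  a_9 = 0·16 + 2·24 = 48

0,2 ; 48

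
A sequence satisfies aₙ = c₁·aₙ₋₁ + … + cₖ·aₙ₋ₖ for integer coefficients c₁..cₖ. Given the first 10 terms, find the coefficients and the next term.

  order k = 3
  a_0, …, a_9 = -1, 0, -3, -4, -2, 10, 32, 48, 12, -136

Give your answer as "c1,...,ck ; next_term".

2,-2,-2 ; -392

  a_3 = 2·-3 + -2·0 + -2·-1 = -4
  a_4 = 2·-4 + -2·-3 + -2·0 = -2
  a_5 = 2·-2 + -2·-4 + -2·-3 = 10
  a_6 = 2·10 + -2·-2 + -2·-4 = 32
  a_7 = 2·32 + -2·10 + -2·-2 = 48
  a_8 = 2·48 + -2·32 + -2·10 = 12
  a_9 = 2·12 + -2·48 + -2·32 = -136
  a_10 = 2·-136 + -2·12 + -2·48 = -392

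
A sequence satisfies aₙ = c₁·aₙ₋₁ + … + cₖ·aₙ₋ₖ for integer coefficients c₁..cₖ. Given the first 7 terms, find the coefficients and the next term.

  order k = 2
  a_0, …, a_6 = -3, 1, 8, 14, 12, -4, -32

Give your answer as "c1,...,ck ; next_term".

  a_2 = 2·1 + -2·-3 = 8
  a_3 = 2·8 + -2·1 = 14
  a_4 = 2·14 + -2·8 = 12
  a_5 = 2·12 + -2·14 = -4
  a_6 = 2·-4 + -2·12 = -32
  a_7 = 2·-32 + -2·-4 = -56

2,-2 ; -56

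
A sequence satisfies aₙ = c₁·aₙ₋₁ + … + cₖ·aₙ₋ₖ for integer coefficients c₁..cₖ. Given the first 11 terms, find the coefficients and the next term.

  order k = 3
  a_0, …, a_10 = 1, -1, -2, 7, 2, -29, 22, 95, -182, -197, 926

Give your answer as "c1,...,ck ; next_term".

0,-3,4 ; -137

  a_3 = 0·-2 + -3·-1 + 4·1 = 7
  a_4 = 0·7 + -3·-2 + 4·-1 = 2
  a_5 = 0·2 + -3·7 + 4·-2 = -29
  a_6 = 0·-29 + -3·2 + 4·7 = 22
  a_7 = 0·22 + -3·-29 + 4·2 = 95
  a_8 = 0·95 + -3·22 + 4·-29 = -182
  a_9 = 0·-182 + -3·95 + 4·22 = -197
  a_10 = 0·-197 + -3·-182 + 4·95 = 926
  a_11 = 0·926 + -3·-197 + 4·-182 = -137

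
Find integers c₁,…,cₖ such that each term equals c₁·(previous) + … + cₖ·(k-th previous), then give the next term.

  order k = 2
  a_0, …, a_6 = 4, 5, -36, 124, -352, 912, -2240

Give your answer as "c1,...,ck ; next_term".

  a_2 = -4·5 + -4·4 = -36
  a_3 = -4·-36 + -4·5 = 124
  a_4 = -4·124 + -4·-36 = -352
  a_5 = -4·-352 + -4·124 = 912
  a_6 = -4·912 + -4·-352 = -2240
  a_7 = -4·-2240 + -4·912 = 5312

-4,-4 ; 5312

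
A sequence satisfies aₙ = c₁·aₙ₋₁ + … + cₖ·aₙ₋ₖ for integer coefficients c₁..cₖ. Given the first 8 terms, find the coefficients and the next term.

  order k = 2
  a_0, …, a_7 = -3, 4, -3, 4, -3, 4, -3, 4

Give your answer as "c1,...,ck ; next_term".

0,1 ; -3

  a_2 = 0·4 + 1·-3 = -3
  a_3 = 0·-3 + 1·4 = 4
  a_4 = 0·4 + 1·-3 = -3
  a_5 = 0·-3 + 1·4 = 4
  a_6 = 0·4 + 1·-3 = -3
  a_7 = 0·-3 + 1·4 = 4
  a_8 = 0·4 + 1·-3 = -3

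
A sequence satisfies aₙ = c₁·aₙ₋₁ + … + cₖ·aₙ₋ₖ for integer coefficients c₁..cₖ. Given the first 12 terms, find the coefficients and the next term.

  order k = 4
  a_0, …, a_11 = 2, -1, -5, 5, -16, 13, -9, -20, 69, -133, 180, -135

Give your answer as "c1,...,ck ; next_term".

-1,1,2,-2 ; -89

  a_4 = -1·5 + 1·-5 + 2·-1 + -2·2 = -16
  a_5 = -1·-16 + 1·5 + 2·-5 + -2·-1 = 13
  a_6 = -1·13 + 1·-16 + 2·5 + -2·-5 = -9
  a_7 = -1·-9 + 1·13 + 2·-16 + -2·5 = -20
  a_8 = -1·-20 + 1·-9 + 2·13 + -2·-16 = 69
  a_9 = -1·69 + 1·-20 + 2·-9 + -2·13 = -133
  a_10 = -1·-133 + 1·69 + 2·-20 + -2·-9 = 180
  a_11 = -1·180 + 1·-133 + 2·69 + -2·-20 = -135
  a_12 = -1·-135 + 1·180 + 2·-133 + -2·69 = -89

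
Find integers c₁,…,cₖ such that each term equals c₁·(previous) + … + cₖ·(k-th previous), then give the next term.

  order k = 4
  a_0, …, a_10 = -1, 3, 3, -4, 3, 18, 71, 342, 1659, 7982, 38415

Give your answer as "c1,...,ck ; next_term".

4,3,4,2 ; 184926

  a_4 = 4·-4 + 3·3 + 4·3 + 2·-1 = 3
  a_5 = 4·3 + 3·-4 + 4·3 + 2·3 = 18
  a_6 = 4·18 + 3·3 + 4·-4 + 2·3 = 71
  a_7 = 4·71 + 3·18 + 4·3 + 2·-4 = 342
  a_8 = 4·342 + 3·71 + 4·18 + 2·3 = 1659
  a_9 = 4·1659 + 3·342 + 4·71 + 2·18 = 7982
  a_10 = 4·7982 + 3·1659 + 4·342 + 2·71 = 38415
  a_11 = 4·38415 + 3·7982 + 4·1659 + 2·342 = 184926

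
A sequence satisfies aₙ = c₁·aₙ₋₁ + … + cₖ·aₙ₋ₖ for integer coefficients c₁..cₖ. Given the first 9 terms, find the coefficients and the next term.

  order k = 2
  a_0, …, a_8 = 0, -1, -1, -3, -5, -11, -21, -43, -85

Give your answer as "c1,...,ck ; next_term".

1,2 ; -171

  a_2 = 1·-1 + 2·0 = -1
  a_3 = 1·-1 + 2·-1 = -3
  a_4 = 1·-3 + 2·-1 = -5
  a_5 = 1·-5 + 2·-3 = -11
  a_6 = 1·-11 + 2·-5 = -21
  a_7 = 1·-21 + 2·-11 = -43
  a_8 = 1·-43 + 2·-21 = -85
  a_9 = 1·-85 + 2·-43 = -171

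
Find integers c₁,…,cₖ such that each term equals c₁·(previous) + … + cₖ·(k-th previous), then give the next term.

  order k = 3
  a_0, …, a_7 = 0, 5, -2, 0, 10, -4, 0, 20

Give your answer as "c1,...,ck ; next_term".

  a_3 = 0·-2 + 0·5 + 2·0 = 0
  a_4 = 0·0 + 0·-2 + 2·5 = 10
  a_5 = 0·10 + 0·0 + 2·-2 = -4
  a_6 = 0·-4 + 0·10 + 2·0 = 0
  a_7 = 0·0 + 0·-4 + 2·10 = 20
  a_8 = 0·20 + 0·0 + 2·-4 = -8

0,0,2 ; -8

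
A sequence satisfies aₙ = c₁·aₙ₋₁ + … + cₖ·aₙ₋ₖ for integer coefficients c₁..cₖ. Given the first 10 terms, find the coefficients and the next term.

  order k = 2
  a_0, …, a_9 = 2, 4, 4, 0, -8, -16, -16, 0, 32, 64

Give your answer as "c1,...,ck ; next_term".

2,-2 ; 64

  a_2 = 2·4 + -2·2 = 4
  a_3 = 2·4 + -2·4 = 0
  a_4 = 2·0 + -2·4 = -8
  a_5 = 2·-8 + -2·0 = -16
  a_6 = 2·-16 + -2·-8 = -16
  a_7 = 2·-16 + -2·-16 = 0
  a_8 = 2·0 + -2·-16 = 32
  a_9 = 2·32 + -2·0 = 64
  a_10 = 2·64 + -2·32 = 64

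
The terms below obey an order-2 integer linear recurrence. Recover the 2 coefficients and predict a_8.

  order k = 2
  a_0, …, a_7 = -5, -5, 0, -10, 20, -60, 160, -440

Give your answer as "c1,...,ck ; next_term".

  a_2 = -2·-5 + 2·-5 = 0
  a_3 = -2·0 + 2·-5 = -10
  a_4 = -2·-10 + 2·0 = 20
  a_5 = -2·20 + 2·-10 = -60
  a_6 = -2·-60 + 2·20 = 160
  a_7 = -2·160 + 2·-60 = -440
  a_8 = -2·-440 + 2·160 = 1200

-2,2 ; 1200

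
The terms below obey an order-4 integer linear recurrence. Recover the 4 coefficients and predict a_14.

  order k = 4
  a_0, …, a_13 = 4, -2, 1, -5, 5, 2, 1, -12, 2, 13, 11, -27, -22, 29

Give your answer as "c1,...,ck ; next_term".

0,-1,-1,1 ; 60

  a_4 = 0·-5 + -1·1 + -1·-2 + 1·4 = 5
  a_5 = 0·5 + -1·-5 + -1·1 + 1·-2 = 2
  a_6 = 0·2 + -1·5 + -1·-5 + 1·1 = 1
  a_7 = 0·1 + -1·2 + -1·5 + 1·-5 = -12
  a_8 = 0·-12 + -1·1 + -1·2 + 1·5 = 2
  a_9 = 0·2 + -1·-12 + -1·1 + 1·2 = 13
  a_10 = 0·13 + -1·2 + -1·-12 + 1·1 = 11
  a_11 = 0·11 + -1·13 + -1·2 + 1·-12 = -27
  a_12 = 0·-27 + -1·11 + -1·13 + 1·2 = -22
  a_13 = 0·-22 + -1·-27 + -1·11 + 1·13 = 29
  a_14 = 0·29 + -1·-22 + -1·-27 + 1·11 = 60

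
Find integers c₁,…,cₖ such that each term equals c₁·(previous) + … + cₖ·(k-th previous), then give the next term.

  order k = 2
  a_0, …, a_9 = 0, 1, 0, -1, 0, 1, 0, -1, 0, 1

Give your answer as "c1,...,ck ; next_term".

  a_2 = 0·1 + -1·0 = 0
  a_3 = 0·0 + -1·1 = -1
  a_4 = 0·-1 + -1·0 = 0
  a_5 = 0·0 + -1·-1 = 1
  a_6 = 0·1 + -1·0 = 0
  a_7 = 0·0 + -1·1 = -1
  a_8 = 0·-1 + -1·0 = 0
  a_9 = 0·0 + -1·-1 = 1
  a_10 = 0·1 + -1·0 = 0

0,-1 ; 0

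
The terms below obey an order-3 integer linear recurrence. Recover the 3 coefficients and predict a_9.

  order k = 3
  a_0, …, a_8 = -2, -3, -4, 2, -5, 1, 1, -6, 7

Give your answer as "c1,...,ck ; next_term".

  a_3 = -1·-4 + 0·-3 + 1·-2 = 2
  a_4 = -1·2 + 0·-4 + 1·-3 = -5
  a_5 = -1·-5 + 0·2 + 1·-4 = 1
  a_6 = -1·1 + 0·-5 + 1·2 = 1
  a_7 = -1·1 + 0·1 + 1·-5 = -6
  a_8 = -1·-6 + 0·1 + 1·1 = 7
  a_9 = -1·7 + 0·-6 + 1·1 = -6

-1,0,1 ; -6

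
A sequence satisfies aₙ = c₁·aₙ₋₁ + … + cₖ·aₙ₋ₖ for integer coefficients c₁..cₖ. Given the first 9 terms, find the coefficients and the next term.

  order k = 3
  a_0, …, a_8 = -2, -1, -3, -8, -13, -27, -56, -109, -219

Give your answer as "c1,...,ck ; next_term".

  a_3 = 1·-3 + 1·-1 + 2·-2 = -8
  a_4 = 1·-8 + 1·-3 + 2·-1 = -13
  a_5 = 1·-13 + 1·-8 + 2·-3 = -27
  a_6 = 1·-27 + 1·-13 + 2·-8 = -56
  a_7 = 1·-56 + 1·-27 + 2·-13 = -109
  a_8 = 1·-109 + 1·-56 + 2·-27 = -219
  a_9 = 1·-219 + 1·-109 + 2·-56 = -440

1,1,2 ; -440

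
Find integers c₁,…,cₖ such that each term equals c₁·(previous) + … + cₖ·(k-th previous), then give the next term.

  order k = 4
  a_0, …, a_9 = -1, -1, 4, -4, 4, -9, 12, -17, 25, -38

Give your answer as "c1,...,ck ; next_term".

  a_4 = 0·-4 + 1·4 + -1·-1 + 1·-1 = 4
  a_5 = 0·4 + 1·-4 + -1·4 + 1·-1 = -9
  a_6 = 0·-9 + 1·4 + -1·-4 + 1·4 = 12
  a_7 = 0·12 + 1·-9 + -1·4 + 1·-4 = -17
  a_8 = 0·-17 + 1·12 + -1·-9 + 1·4 = 25
  a_9 = 0·25 + 1·-17 + -1·12 + 1·-9 = -38
  a_10 = 0·-38 + 1·25 + -1·-17 + 1·12 = 54

0,1,-1,1 ; 54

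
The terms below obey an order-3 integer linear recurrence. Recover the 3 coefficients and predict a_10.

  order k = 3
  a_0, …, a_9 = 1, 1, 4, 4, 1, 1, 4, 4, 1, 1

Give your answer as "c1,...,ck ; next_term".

1,-1,1 ; 4

  a_3 = 1·4 + -1·1 + 1·1 = 4
  a_4 = 1·4 + -1·4 + 1·1 = 1
  a_5 = 1·1 + -1·4 + 1·4 = 1
  a_6 = 1·1 + -1·1 + 1·4 = 4
  a_7 = 1·4 + -1·1 + 1·1 = 4
  a_8 = 1·4 + -1·4 + 1·1 = 1
  a_9 = 1·1 + -1·4 + 1·4 = 1
  a_10 = 1·1 + -1·1 + 1·4 = 4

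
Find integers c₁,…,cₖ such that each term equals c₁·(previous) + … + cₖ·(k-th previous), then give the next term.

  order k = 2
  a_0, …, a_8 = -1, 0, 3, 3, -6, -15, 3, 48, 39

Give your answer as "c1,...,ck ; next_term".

  a_2 = 1·0 + -3·-1 = 3
  a_3 = 1·3 + -3·0 = 3
  a_4 = 1·3 + -3·3 = -6
  a_5 = 1·-6 + -3·3 = -15
  a_6 = 1·-15 + -3·-6 = 3
  a_7 = 1·3 + -3·-15 = 48
  a_8 = 1·48 + -3·3 = 39
  a_9 = 1·39 + -3·48 = -105

1,-3 ; -105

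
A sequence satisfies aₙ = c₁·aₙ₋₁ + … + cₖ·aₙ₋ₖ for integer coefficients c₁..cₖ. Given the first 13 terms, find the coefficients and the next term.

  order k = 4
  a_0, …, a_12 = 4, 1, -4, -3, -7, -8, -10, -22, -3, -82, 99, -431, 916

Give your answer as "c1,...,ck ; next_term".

  a_4 = -2·-3 + 3·-4 + 3·1 + -1·4 = -7
  a_5 = -2·-7 + 3·-3 + 3·-4 + -1·1 = -8
  a_6 = -2·-8 + 3·-7 + 3·-3 + -1·-4 = -10
  a_7 = -2·-10 + 3·-8 + 3·-7 + -1·-3 = -22
  a_8 = -2·-22 + 3·-10 + 3·-8 + -1·-7 = -3
  a_9 = -2·-3 + 3·-22 + 3·-10 + -1·-8 = -82
  a_10 = -2·-82 + 3·-3 + 3·-22 + -1·-10 = 99
  a_11 = -2·99 + 3·-82 + 3·-3 + -1·-22 = -431
  a_12 = -2·-431 + 3·99 + 3·-82 + -1·-3 = 916
  a_13 = -2·916 + 3·-431 + 3·99 + -1·-82 = -2746

-2,3,3,-1 ; -2746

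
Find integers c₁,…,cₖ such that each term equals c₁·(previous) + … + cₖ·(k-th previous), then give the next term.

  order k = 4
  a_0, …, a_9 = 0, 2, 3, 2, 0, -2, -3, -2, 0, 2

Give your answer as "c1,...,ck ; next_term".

0,0,0,-1 ; 3

  a_4 = 0·2 + 0·3 + 0·2 + -1·0 = 0
  a_5 = 0·0 + 0·2 + 0·3 + -1·2 = -2
  a_6 = 0·-2 + 0·0 + 0·2 + -1·3 = -3
  a_7 = 0·-3 + 0·-2 + 0·0 + -1·2 = -2
  a_8 = 0·-2 + 0·-3 + 0·-2 + -1·0 = 0
  a_9 = 0·0 + 0·-2 + 0·-3 + -1·-2 = 2
  a_10 = 0·2 + 0·0 + 0·-2 + -1·-3 = 3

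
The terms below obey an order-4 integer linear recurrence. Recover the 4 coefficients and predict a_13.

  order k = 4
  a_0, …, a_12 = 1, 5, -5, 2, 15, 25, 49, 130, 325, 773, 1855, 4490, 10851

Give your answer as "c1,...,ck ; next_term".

2,0,2,1 ; 26185

  a_4 = 2·2 + 0·-5 + 2·5 + 1·1 = 15
  a_5 = 2·15 + 0·2 + 2·-5 + 1·5 = 25
  a_6 = 2·25 + 0·15 + 2·2 + 1·-5 = 49
  a_7 = 2·49 + 0·25 + 2·15 + 1·2 = 130
  a_8 = 2·130 + 0·49 + 2·25 + 1·15 = 325
  a_9 = 2·325 + 0·130 + 2·49 + 1·25 = 773
  a_10 = 2·773 + 0·325 + 2·130 + 1·49 = 1855
  a_11 = 2·1855 + 0·773 + 2·325 + 1·130 = 4490
  a_12 = 2·4490 + 0·1855 + 2·773 + 1·325 = 10851
  a_13 = 2·10851 + 0·4490 + 2·1855 + 1·773 = 26185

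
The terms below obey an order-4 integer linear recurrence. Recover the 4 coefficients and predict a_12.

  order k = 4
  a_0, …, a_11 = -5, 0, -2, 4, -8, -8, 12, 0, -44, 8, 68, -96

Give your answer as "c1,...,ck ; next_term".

  a_4 = 0·4 + -1·-2 + 2·0 + 2·-5 = -8
  a_5 = 0·-8 + -1·4 + 2·-2 + 2·0 = -8
  a_6 = 0·-8 + -1·-8 + 2·4 + 2·-2 = 12
  a_7 = 0·12 + -1·-8 + 2·-8 + 2·4 = 0
  a_8 = 0·0 + -1·12 + 2·-8 + 2·-8 = -44
  a_9 = 0·-44 + -1·0 + 2·12 + 2·-8 = 8
  a_10 = 0·8 + -1·-44 + 2·0 + 2·12 = 68
  a_11 = 0·68 + -1·8 + 2·-44 + 2·0 = -96
  a_12 = 0·-96 + -1·68 + 2·8 + 2·-44 = -140

0,-1,2,2 ; -140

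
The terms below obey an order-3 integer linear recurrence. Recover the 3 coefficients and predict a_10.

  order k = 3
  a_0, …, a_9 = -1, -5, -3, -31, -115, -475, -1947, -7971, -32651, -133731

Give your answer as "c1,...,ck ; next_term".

3,4,2 ; -547739

  a_3 = 3·-3 + 4·-5 + 2·-1 = -31
  a_4 = 3·-31 + 4·-3 + 2·-5 = -115
  a_5 = 3·-115 + 4·-31 + 2·-3 = -475
  a_6 = 3·-475 + 4·-115 + 2·-31 = -1947
  a_7 = 3·-1947 + 4·-475 + 2·-115 = -7971
  a_8 = 3·-7971 + 4·-1947 + 2·-475 = -32651
  a_9 = 3·-32651 + 4·-7971 + 2·-1947 = -133731
  a_10 = 3·-133731 + 4·-32651 + 2·-7971 = -547739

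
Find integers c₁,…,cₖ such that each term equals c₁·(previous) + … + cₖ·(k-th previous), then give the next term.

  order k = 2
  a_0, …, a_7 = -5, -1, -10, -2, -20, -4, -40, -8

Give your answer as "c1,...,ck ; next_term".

  a_2 = 0·-1 + 2·-5 = -10
  a_3 = 0·-10 + 2·-1 = -2
  a_4 = 0·-2 + 2·-10 = -20
  a_5 = 0·-20 + 2·-2 = -4
  a_6 = 0·-4 + 2·-20 = -40
  a_7 = 0·-40 + 2·-4 = -8
  a_8 = 0·-8 + 2·-40 = -80

0,2 ; -80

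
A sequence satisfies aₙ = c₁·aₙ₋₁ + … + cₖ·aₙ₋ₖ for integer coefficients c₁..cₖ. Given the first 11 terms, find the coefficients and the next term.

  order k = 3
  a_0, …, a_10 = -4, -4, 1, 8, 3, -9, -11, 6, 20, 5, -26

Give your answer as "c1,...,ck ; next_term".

0,-1,-1 ; -25

  a_3 = 0·1 + -1·-4 + -1·-4 = 8
  a_4 = 0·8 + -1·1 + -1·-4 = 3
  a_5 = 0·3 + -1·8 + -1·1 = -9
  a_6 = 0·-9 + -1·3 + -1·8 = -11
  a_7 = 0·-11 + -1·-9 + -1·3 = 6
  a_8 = 0·6 + -1·-11 + -1·-9 = 20
  a_9 = 0·20 + -1·6 + -1·-11 = 5
  a_10 = 0·5 + -1·20 + -1·6 = -26
  a_11 = 0·-26 + -1·5 + -1·20 = -25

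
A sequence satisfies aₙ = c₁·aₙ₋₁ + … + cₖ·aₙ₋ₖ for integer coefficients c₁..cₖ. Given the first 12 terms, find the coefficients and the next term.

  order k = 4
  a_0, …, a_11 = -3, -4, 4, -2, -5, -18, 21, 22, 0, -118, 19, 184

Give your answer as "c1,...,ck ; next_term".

  a_4 = 0·-2 + -1·4 + -2·-4 + 3·-3 = -5
  a_5 = 0·-5 + -1·-2 + -2·4 + 3·-4 = -18
  a_6 = 0·-18 + -1·-5 + -2·-2 + 3·4 = 21
  a_7 = 0·21 + -1·-18 + -2·-5 + 3·-2 = 22
  a_8 = 0·22 + -1·21 + -2·-18 + 3·-5 = 0
  a_9 = 0·0 + -1·22 + -2·21 + 3·-18 = -118
  a_10 = 0·-118 + -1·0 + -2·22 + 3·21 = 19
  a_11 = 0·19 + -1·-118 + -2·0 + 3·22 = 184
  a_12 = 0·184 + -1·19 + -2·-118 + 3·0 = 217

0,-1,-2,3 ; 217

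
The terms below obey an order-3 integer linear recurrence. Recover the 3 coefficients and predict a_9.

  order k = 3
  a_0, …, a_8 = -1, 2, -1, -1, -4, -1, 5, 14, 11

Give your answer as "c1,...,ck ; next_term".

1,-1,-2 ; -13

  a_3 = 1·-1 + -1·2 + -2·-1 = -1
  a_4 = 1·-1 + -1·-1 + -2·2 = -4
  a_5 = 1·-4 + -1·-1 + -2·-1 = -1
  a_6 = 1·-1 + -1·-4 + -2·-1 = 5
  a_7 = 1·5 + -1·-1 + -2·-4 = 14
  a_8 = 1·14 + -1·5 + -2·-1 = 11
  a_9 = 1·11 + -1·14 + -2·5 = -13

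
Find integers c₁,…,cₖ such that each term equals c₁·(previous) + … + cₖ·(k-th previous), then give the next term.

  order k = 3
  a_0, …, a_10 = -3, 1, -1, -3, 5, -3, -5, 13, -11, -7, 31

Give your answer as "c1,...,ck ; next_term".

-1,-1,1 ; -35

  a_3 = -1·-1 + -1·1 + 1·-3 = -3
  a_4 = -1·-3 + -1·-1 + 1·1 = 5
  a_5 = -1·5 + -1·-3 + 1·-1 = -3
  a_6 = -1·-3 + -1·5 + 1·-3 = -5
  a_7 = -1·-5 + -1·-3 + 1·5 = 13
  a_8 = -1·13 + -1·-5 + 1·-3 = -11
  a_9 = -1·-11 + -1·13 + 1·-5 = -7
  a_10 = -1·-7 + -1·-11 + 1·13 = 31
  a_11 = -1·31 + -1·-7 + 1·-11 = -35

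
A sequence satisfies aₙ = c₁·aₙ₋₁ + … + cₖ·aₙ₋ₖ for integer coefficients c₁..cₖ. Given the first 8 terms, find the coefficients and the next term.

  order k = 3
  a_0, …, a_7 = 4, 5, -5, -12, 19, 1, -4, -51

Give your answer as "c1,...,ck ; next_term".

  a_3 = -2·-5 + -2·5 + -3·4 = -12
  a_4 = -2·-12 + -2·-5 + -3·5 = 19
  a_5 = -2·19 + -2·-12 + -3·-5 = 1
  a_6 = -2·1 + -2·19 + -3·-12 = -4
  a_7 = -2·-4 + -2·1 + -3·19 = -51
  a_8 = -2·-51 + -2·-4 + -3·1 = 107

-2,-2,-3 ; 107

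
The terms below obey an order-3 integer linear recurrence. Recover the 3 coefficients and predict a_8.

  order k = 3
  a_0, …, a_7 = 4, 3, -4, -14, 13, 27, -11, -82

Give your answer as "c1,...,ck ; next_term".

-1,-2,-3 ; 23

  a_3 = -1·-4 + -2·3 + -3·4 = -14
  a_4 = -1·-14 + -2·-4 + -3·3 = 13
  a_5 = -1·13 + -2·-14 + -3·-4 = 27
  a_6 = -1·27 + -2·13 + -3·-14 = -11
  a_7 = -1·-11 + -2·27 + -3·13 = -82
  a_8 = -1·-82 + -2·-11 + -3·27 = 23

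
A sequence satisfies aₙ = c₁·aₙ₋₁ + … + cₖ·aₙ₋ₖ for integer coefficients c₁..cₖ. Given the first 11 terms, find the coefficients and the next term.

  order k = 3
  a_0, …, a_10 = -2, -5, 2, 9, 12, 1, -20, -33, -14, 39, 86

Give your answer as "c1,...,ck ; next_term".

  a_3 = 1·2 + -1·-5 + -1·-2 = 9
  a_4 = 1·9 + -1·2 + -1·-5 = 12
  a_5 = 1·12 + -1·9 + -1·2 = 1
  a_6 = 1·1 + -1·12 + -1·9 = -20
  a_7 = 1·-20 + -1·1 + -1·12 = -33
  a_8 = 1·-33 + -1·-20 + -1·1 = -14
  a_9 = 1·-14 + -1·-33 + -1·-20 = 39
  a_10 = 1·39 + -1·-14 + -1·-33 = 86
  a_11 = 1·86 + -1·39 + -1·-14 = 61

1,-1,-1 ; 61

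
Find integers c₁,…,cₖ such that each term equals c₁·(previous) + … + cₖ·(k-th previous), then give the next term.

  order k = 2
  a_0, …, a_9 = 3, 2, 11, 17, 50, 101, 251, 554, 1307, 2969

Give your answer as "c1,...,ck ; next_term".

  a_2 = 1·2 + 3·3 = 11
  a_3 = 1·11 + 3·2 = 17
  a_4 = 1·17 + 3·11 = 50
  a_5 = 1·50 + 3·17 = 101
  a_6 = 1·101 + 3·50 = 251
  a_7 = 1·251 + 3·101 = 554
  a_8 = 1·554 + 3·251 = 1307
  a_9 = 1·1307 + 3·554 = 2969
  a_10 = 1·2969 + 3·1307 = 6890

1,3 ; 6890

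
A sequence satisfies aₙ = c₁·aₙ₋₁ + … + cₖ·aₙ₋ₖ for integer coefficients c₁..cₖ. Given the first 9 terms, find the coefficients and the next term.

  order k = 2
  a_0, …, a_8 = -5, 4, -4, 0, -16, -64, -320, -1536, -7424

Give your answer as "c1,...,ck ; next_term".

  a_2 = 4·4 + 4·-5 = -4
  a_3 = 4·-4 + 4·4 = 0
  a_4 = 4·0 + 4·-4 = -16
  a_5 = 4·-16 + 4·0 = -64
  a_6 = 4·-64 + 4·-16 = -320
  a_7 = 4·-320 + 4·-64 = -1536
  a_8 = 4·-1536 + 4·-320 = -7424
  a_9 = 4·-7424 + 4·-1536 = -35840

4,4 ; -35840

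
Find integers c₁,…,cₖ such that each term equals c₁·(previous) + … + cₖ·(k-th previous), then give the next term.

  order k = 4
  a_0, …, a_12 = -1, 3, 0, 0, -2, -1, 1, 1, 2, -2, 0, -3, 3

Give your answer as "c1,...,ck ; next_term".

  a_4 = -1·0 + 0·0 + -1·3 + -1·-1 = -2
  a_5 = -1·-2 + 0·0 + -1·0 + -1·3 = -1
  a_6 = -1·-1 + 0·-2 + -1·0 + -1·0 = 1
  a_7 = -1·1 + 0·-1 + -1·-2 + -1·0 = 1
  a_8 = -1·1 + 0·1 + -1·-1 + -1·-2 = 2
  a_9 = -1·2 + 0·1 + -1·1 + -1·-1 = -2
  a_10 = -1·-2 + 0·2 + -1·1 + -1·1 = 0
  a_11 = -1·0 + 0·-2 + -1·2 + -1·1 = -3
  a_12 = -1·-3 + 0·0 + -1·-2 + -1·2 = 3
  a_13 = -1·3 + 0·-3 + -1·0 + -1·-2 = -1

-1,0,-1,-1 ; -1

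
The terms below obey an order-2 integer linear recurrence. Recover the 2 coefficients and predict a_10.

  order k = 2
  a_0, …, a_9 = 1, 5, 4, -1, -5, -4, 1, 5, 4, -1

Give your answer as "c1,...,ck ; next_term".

1,-1 ; -5

  a_2 = 1·5 + -1·1 = 4
  a_3 = 1·4 + -1·5 = -1
  a_4 = 1·-1 + -1·4 = -5
  a_5 = 1·-5 + -1·-1 = -4
  a_6 = 1·-4 + -1·-5 = 1
  a_7 = 1·1 + -1·-4 = 5
  a_8 = 1·5 + -1·1 = 4
  a_9 = 1·4 + -1·5 = -1
  a_10 = 1·-1 + -1·4 = -5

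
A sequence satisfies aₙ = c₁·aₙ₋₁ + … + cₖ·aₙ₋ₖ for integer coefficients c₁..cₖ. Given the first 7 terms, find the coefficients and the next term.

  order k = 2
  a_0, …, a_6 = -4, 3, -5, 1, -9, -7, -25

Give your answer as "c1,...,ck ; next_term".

1,2 ; -39

  a_2 = 1·3 + 2·-4 = -5
  a_3 = 1·-5 + 2·3 = 1
  a_4 = 1·1 + 2·-5 = -9
  a_5 = 1·-9 + 2·1 = -7
  a_6 = 1·-7 + 2·-9 = -25
  a_7 = 1·-25 + 2·-7 = -39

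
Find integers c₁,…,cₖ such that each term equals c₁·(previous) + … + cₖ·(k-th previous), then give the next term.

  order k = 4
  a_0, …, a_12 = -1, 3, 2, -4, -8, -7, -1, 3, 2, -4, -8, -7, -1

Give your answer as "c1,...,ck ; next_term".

  a_4 = 1·-4 + 0·2 + -1·3 + 1·-1 = -8
  a_5 = 1·-8 + 0·-4 + -1·2 + 1·3 = -7
  a_6 = 1·-7 + 0·-8 + -1·-4 + 1·2 = -1
  a_7 = 1·-1 + 0·-7 + -1·-8 + 1·-4 = 3
  a_8 = 1·3 + 0·-1 + -1·-7 + 1·-8 = 2
  a_9 = 1·2 + 0·3 + -1·-1 + 1·-7 = -4
  a_10 = 1·-4 + 0·2 + -1·3 + 1·-1 = -8
  a_11 = 1·-8 + 0·-4 + -1·2 + 1·3 = -7
  a_12 = 1·-7 + 0·-8 + -1·-4 + 1·2 = -1
  a_13 = 1·-1 + 0·-7 + -1·-8 + 1·-4 = 3

1,0,-1,1 ; 3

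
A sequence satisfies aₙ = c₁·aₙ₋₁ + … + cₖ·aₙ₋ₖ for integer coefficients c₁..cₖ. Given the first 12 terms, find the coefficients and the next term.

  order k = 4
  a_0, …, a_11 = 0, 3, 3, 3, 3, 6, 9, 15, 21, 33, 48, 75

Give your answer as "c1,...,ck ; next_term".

  a_4 = 1·3 + 1·3 + -1·3 + 1·0 = 3
  a_5 = 1·3 + 1·3 + -1·3 + 1·3 = 6
  a_6 = 1·6 + 1·3 + -1·3 + 1·3 = 9
  a_7 = 1·9 + 1·6 + -1·3 + 1·3 = 15
  a_8 = 1·15 + 1·9 + -1·6 + 1·3 = 21
  a_9 = 1·21 + 1·15 + -1·9 + 1·6 = 33
  a_10 = 1·33 + 1·21 + -1·15 + 1·9 = 48
  a_11 = 1·48 + 1·33 + -1·21 + 1·15 = 75
  a_12 = 1·75 + 1·48 + -1·33 + 1·21 = 111

1,1,-1,1 ; 111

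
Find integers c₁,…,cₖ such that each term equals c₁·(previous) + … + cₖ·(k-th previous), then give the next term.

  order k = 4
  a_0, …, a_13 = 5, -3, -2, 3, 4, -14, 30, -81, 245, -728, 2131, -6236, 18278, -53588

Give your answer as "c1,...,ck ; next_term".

  a_4 = -3·3 + -1·-2 + -2·-3 + 1·5 = 4
  a_5 = -3·4 + -1·3 + -2·-2 + 1·-3 = -14
  a_6 = -3·-14 + -1·4 + -2·3 + 1·-2 = 30
  a_7 = -3·30 + -1·-14 + -2·4 + 1·3 = -81
  a_8 = -3·-81 + -1·30 + -2·-14 + 1·4 = 245
  a_9 = -3·245 + -1·-81 + -2·30 + 1·-14 = -728
  a_10 = -3·-728 + -1·245 + -2·-81 + 1·30 = 2131
  a_11 = -3·2131 + -1·-728 + -2·245 + 1·-81 = -6236
  a_12 = -3·-6236 + -1·2131 + -2·-728 + 1·245 = 18278
  a_13 = -3·18278 + -1·-6236 + -2·2131 + 1·-728 = -53588
  a_14 = -3·-53588 + -1·18278 + -2·-6236 + 1·2131 = 157089

-3,-1,-2,1 ; 157089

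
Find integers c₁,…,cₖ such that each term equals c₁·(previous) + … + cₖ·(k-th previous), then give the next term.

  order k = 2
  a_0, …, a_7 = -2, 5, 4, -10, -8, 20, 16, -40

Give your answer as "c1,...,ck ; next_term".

  a_2 = 0·5 + -2·-2 = 4
  a_3 = 0·4 + -2·5 = -10
  a_4 = 0·-10 + -2·4 = -8
  a_5 = 0·-8 + -2·-10 = 20
  a_6 = 0·20 + -2·-8 = 16
  a_7 = 0·16 + -2·20 = -40
  a_8 = 0·-40 + -2·16 = -32

0,-2 ; -32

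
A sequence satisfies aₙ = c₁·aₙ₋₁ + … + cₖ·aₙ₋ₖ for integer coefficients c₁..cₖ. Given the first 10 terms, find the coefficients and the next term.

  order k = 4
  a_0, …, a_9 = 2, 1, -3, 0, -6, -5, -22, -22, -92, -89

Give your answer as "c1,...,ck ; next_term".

-1,4,4,1 ; -389

  a_4 = -1·0 + 4·-3 + 4·1 + 1·2 = -6
  a_5 = -1·-6 + 4·0 + 4·-3 + 1·1 = -5
  a_6 = -1·-5 + 4·-6 + 4·0 + 1·-3 = -22
  a_7 = -1·-22 + 4·-5 + 4·-6 + 1·0 = -22
  a_8 = -1·-22 + 4·-22 + 4·-5 + 1·-6 = -92
  a_9 = -1·-92 + 4·-22 + 4·-22 + 1·-5 = -89
  a_10 = -1·-89 + 4·-92 + 4·-22 + 1·-22 = -389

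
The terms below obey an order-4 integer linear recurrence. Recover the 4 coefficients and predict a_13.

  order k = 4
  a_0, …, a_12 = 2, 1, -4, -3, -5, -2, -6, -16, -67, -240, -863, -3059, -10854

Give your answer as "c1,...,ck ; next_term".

4,-1,-3,3 ; -38488

  a_4 = 4·-3 + -1·-4 + -3·1 + 3·2 = -5
  a_5 = 4·-5 + -1·-3 + -3·-4 + 3·1 = -2
  a_6 = 4·-2 + -1·-5 + -3·-3 + 3·-4 = -6
  a_7 = 4·-6 + -1·-2 + -3·-5 + 3·-3 = -16
  a_8 = 4·-16 + -1·-6 + -3·-2 + 3·-5 = -67
  a_9 = 4·-67 + -1·-16 + -3·-6 + 3·-2 = -240
  a_10 = 4·-240 + -1·-67 + -3·-16 + 3·-6 = -863
  a_11 = 4·-863 + -1·-240 + -3·-67 + 3·-16 = -3059
  a_12 = 4·-3059 + -1·-863 + -3·-240 + 3·-67 = -10854
  a_13 = 4·-10854 + -1·-3059 + -3·-863 + 3·-240 = -38488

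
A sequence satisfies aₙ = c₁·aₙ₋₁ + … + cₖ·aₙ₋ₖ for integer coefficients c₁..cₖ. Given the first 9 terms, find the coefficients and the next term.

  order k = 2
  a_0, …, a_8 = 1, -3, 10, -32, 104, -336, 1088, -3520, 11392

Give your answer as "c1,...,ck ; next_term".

  a_2 = -2·-3 + 4·1 = 10
  a_3 = -2·10 + 4·-3 = -32
  a_4 = -2·-32 + 4·10 = 104
  a_5 = -2·104 + 4·-32 = -336
  a_6 = -2·-336 + 4·104 = 1088
  a_7 = -2·1088 + 4·-336 = -3520
  a_8 = -2·-3520 + 4·1088 = 11392
  a_9 = -2·11392 + 4·-3520 = -36864

-2,4 ; -36864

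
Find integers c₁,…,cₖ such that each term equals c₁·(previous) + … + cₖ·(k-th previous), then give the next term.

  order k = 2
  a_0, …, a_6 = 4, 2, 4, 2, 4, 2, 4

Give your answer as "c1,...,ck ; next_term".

0,1 ; 2

  a_2 = 0·2 + 1·4 = 4
  a_3 = 0·4 + 1·2 = 2
  a_4 = 0·2 + 1·4 = 4
  a_5 = 0·4 + 1·2 = 2
  a_6 = 0·2 + 1·4 = 4
  a_7 = 0·4 + 1·2 = 2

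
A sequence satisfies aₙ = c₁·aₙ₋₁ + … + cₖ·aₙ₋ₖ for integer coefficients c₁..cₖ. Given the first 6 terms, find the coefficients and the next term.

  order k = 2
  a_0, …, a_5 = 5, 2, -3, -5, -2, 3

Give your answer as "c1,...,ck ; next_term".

1,-1 ; 5

  a_2 = 1·2 + -1·5 = -3
  a_3 = 1·-3 + -1·2 = -5
  a_4 = 1·-5 + -1·-3 = -2
  a_5 = 1·-2 + -1·-5 = 3
  a_6 = 1·3 + -1·-2 = 5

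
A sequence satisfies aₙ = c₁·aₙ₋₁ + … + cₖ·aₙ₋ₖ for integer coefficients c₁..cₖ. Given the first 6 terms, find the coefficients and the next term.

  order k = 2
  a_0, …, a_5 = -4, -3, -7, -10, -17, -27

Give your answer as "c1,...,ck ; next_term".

1,1 ; -44

  a_2 = 1·-3 + 1·-4 = -7
  a_3 = 1·-7 + 1·-3 = -10
  a_4 = 1·-10 + 1·-7 = -17
  a_5 = 1·-17 + 1·-10 = -27
  a_6 = 1·-27 + 1·-17 = -44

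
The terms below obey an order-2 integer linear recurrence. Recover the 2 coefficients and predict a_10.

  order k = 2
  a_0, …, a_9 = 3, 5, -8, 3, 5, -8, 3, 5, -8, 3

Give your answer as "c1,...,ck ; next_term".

-1,-1 ; 5

  a_2 = -1·5 + -1·3 = -8
  a_3 = -1·-8 + -1·5 = 3
  a_4 = -1·3 + -1·-8 = 5
  a_5 = -1·5 + -1·3 = -8
  a_6 = -1·-8 + -1·5 = 3
  a_7 = -1·3 + -1·-8 = 5
  a_8 = -1·5 + -1·3 = -8
  a_9 = -1·-8 + -1·5 = 3
  a_10 = -1·3 + -1·-8 = 5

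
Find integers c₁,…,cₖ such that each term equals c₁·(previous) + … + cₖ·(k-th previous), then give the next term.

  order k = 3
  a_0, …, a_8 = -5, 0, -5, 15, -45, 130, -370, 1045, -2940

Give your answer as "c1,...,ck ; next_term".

-4,-3,1 ; 8255

  a_3 = -4·-5 + -3·0 + 1·-5 = 15
  a_4 = -4·15 + -3·-5 + 1·0 = -45
  a_5 = -4·-45 + -3·15 + 1·-5 = 130
  a_6 = -4·130 + -3·-45 + 1·15 = -370
  a_7 = -4·-370 + -3·130 + 1·-45 = 1045
  a_8 = -4·1045 + -3·-370 + 1·130 = -2940
  a_9 = -4·-2940 + -3·1045 + 1·-370 = 8255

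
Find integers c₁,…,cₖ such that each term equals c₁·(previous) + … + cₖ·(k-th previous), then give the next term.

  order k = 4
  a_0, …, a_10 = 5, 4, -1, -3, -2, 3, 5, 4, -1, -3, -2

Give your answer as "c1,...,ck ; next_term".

1,0,-1,1 ; 3

  a_4 = 1·-3 + 0·-1 + -1·4 + 1·5 = -2
  a_5 = 1·-2 + 0·-3 + -1·-1 + 1·4 = 3
  a_6 = 1·3 + 0·-2 + -1·-3 + 1·-1 = 5
  a_7 = 1·5 + 0·3 + -1·-2 + 1·-3 = 4
  a_8 = 1·4 + 0·5 + -1·3 + 1·-2 = -1
  a_9 = 1·-1 + 0·4 + -1·5 + 1·3 = -3
  a_10 = 1·-3 + 0·-1 + -1·4 + 1·5 = -2
  a_11 = 1·-2 + 0·-3 + -1·-1 + 1·4 = 3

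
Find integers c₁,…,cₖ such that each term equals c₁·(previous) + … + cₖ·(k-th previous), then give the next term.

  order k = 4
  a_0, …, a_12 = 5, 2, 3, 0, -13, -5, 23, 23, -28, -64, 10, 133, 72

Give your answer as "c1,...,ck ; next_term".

  a_4 = 0·0 + -2·3 + -1·2 + -1·5 = -13
  a_5 = 0·-13 + -2·0 + -1·3 + -1·2 = -5
  a_6 = 0·-5 + -2·-13 + -1·0 + -1·3 = 23
  a_7 = 0·23 + -2·-5 + -1·-13 + -1·0 = 23
  a_8 = 0·23 + -2·23 + -1·-5 + -1·-13 = -28
  a_9 = 0·-28 + -2·23 + -1·23 + -1·-5 = -64
  a_10 = 0·-64 + -2·-28 + -1·23 + -1·23 = 10
  a_11 = 0·10 + -2·-64 + -1·-28 + -1·23 = 133
  a_12 = 0·133 + -2·10 + -1·-64 + -1·-28 = 72
  a_13 = 0·72 + -2·133 + -1·10 + -1·-64 = -212

0,-2,-1,-1 ; -212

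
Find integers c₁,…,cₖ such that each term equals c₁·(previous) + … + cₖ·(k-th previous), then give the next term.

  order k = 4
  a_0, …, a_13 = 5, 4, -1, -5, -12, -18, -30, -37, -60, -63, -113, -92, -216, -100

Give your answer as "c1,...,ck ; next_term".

  a_4 = 0·-5 + 3·-1 + -1·4 + -1·5 = -12
  a_5 = 0·-12 + 3·-5 + -1·-1 + -1·4 = -18
  a_6 = 0·-18 + 3·-12 + -1·-5 + -1·-1 = -30
  a_7 = 0·-30 + 3·-18 + -1·-12 + -1·-5 = -37
  a_8 = 0·-37 + 3·-30 + -1·-18 + -1·-12 = -60
  a_9 = 0·-60 + 3·-37 + -1·-30 + -1·-18 = -63
  a_10 = 0·-63 + 3·-60 + -1·-37 + -1·-30 = -113
  a_11 = 0·-113 + 3·-63 + -1·-60 + -1·-37 = -92
  a_12 = 0·-92 + 3·-113 + -1·-63 + -1·-60 = -216
  a_13 = 0·-216 + 3·-92 + -1·-113 + -1·-63 = -100
  a_14 = 0·-100 + 3·-216 + -1·-92 + -1·-113 = -443

0,3,-1,-1 ; -443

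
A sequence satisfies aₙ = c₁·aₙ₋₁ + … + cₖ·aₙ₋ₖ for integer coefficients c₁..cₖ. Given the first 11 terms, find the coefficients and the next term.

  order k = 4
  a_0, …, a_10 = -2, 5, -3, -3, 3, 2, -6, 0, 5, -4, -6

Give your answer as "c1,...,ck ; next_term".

  a_4 = 0·-3 + 0·-3 + 1·5 + 1·-2 = 3
  a_5 = 0·3 + 0·-3 + 1·-3 + 1·5 = 2
  a_6 = 0·2 + 0·3 + 1·-3 + 1·-3 = -6
  a_7 = 0·-6 + 0·2 + 1·3 + 1·-3 = 0
  a_8 = 0·0 + 0·-6 + 1·2 + 1·3 = 5
  a_9 = 0·5 + 0·0 + 1·-6 + 1·2 = -4
  a_10 = 0·-4 + 0·5 + 1·0 + 1·-6 = -6
  a_11 = 0·-6 + 0·-4 + 1·5 + 1·0 = 5

0,0,1,1 ; 5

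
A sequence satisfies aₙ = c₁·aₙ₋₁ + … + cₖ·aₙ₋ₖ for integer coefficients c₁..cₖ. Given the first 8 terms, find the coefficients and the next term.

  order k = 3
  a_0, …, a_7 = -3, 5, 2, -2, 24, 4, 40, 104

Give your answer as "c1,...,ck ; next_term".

  a_3 = 0·2 + 2·5 + 4·-3 = -2
  a_4 = 0·-2 + 2·2 + 4·5 = 24
  a_5 = 0·24 + 2·-2 + 4·2 = 4
  a_6 = 0·4 + 2·24 + 4·-2 = 40
  a_7 = 0·40 + 2·4 + 4·24 = 104
  a_8 = 0·104 + 2·40 + 4·4 = 96

0,2,4 ; 96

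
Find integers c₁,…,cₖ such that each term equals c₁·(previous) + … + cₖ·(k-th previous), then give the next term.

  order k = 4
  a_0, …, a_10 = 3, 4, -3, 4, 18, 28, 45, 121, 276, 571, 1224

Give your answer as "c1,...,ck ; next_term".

1,1,2,3 ; 2710

  a_4 = 1·4 + 1·-3 + 2·4 + 3·3 = 18
  a_5 = 1·18 + 1·4 + 2·-3 + 3·4 = 28
  a_6 = 1·28 + 1·18 + 2·4 + 3·-3 = 45
  a_7 = 1·45 + 1·28 + 2·18 + 3·4 = 121
  a_8 = 1·121 + 1·45 + 2·28 + 3·18 = 276
  a_9 = 1·276 + 1·121 + 2·45 + 3·28 = 571
  a_10 = 1·571 + 1·276 + 2·121 + 3·45 = 1224
  a_11 = 1·1224 + 1·571 + 2·276 + 3·121 = 2710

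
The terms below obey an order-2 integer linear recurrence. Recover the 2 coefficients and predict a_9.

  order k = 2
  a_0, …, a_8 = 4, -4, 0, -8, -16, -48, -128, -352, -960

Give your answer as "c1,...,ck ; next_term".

2,2 ; -2624

  a_2 = 2·-4 + 2·4 = 0
  a_3 = 2·0 + 2·-4 = -8
  a_4 = 2·-8 + 2·0 = -16
  a_5 = 2·-16 + 2·-8 = -48
  a_6 = 2·-48 + 2·-16 = -128
  a_7 = 2·-128 + 2·-48 = -352
  a_8 = 2·-352 + 2·-128 = -960
  a_9 = 2·-960 + 2·-352 = -2624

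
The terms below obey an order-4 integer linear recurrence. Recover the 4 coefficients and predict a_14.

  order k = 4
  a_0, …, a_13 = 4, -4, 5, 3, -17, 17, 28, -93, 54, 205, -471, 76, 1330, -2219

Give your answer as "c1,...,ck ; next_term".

-1,-2,2,1 ; -760

  a_4 = -1·3 + -2·5 + 2·-4 + 1·4 = -17
  a_5 = -1·-17 + -2·3 + 2·5 + 1·-4 = 17
  a_6 = -1·17 + -2·-17 + 2·3 + 1·5 = 28
  a_7 = -1·28 + -2·17 + 2·-17 + 1·3 = -93
  a_8 = -1·-93 + -2·28 + 2·17 + 1·-17 = 54
  a_9 = -1·54 + -2·-93 + 2·28 + 1·17 = 205
  a_10 = -1·205 + -2·54 + 2·-93 + 1·28 = -471
  a_11 = -1·-471 + -2·205 + 2·54 + 1·-93 = 76
  a_12 = -1·76 + -2·-471 + 2·205 + 1·54 = 1330
  a_13 = -1·1330 + -2·76 + 2·-471 + 1·205 = -2219
  a_14 = -1·-2219 + -2·1330 + 2·76 + 1·-471 = -760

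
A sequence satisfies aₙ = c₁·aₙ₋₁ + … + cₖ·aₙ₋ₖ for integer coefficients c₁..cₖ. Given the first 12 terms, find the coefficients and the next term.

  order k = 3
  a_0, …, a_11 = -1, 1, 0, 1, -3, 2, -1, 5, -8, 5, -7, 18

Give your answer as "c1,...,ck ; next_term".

  a_3 = -1·0 + -1·1 + -2·-1 = 1
  a_4 = -1·1 + -1·0 + -2·1 = -3
  a_5 = -1·-3 + -1·1 + -2·0 = 2
  a_6 = -1·2 + -1·-3 + -2·1 = -1
  a_7 = -1·-1 + -1·2 + -2·-3 = 5
  a_8 = -1·5 + -1·-1 + -2·2 = -8
  a_9 = -1·-8 + -1·5 + -2·-1 = 5
  a_10 = -1·5 + -1·-8 + -2·5 = -7
  a_11 = -1·-7 + -1·5 + -2·-8 = 18
  a_12 = -1·18 + -1·-7 + -2·5 = -21

-1,-1,-2 ; -21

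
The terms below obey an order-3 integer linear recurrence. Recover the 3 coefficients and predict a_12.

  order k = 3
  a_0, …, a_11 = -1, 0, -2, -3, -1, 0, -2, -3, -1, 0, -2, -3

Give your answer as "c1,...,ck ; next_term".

  a_3 = 1·-2 + -1·0 + 1·-1 = -3
  a_4 = 1·-3 + -1·-2 + 1·0 = -1
  a_5 = 1·-1 + -1·-3 + 1·-2 = 0
  a_6 = 1·0 + -1·-1 + 1·-3 = -2
  a_7 = 1·-2 + -1·0 + 1·-1 = -3
  a_8 = 1·-3 + -1·-2 + 1·0 = -1
  a_9 = 1·-1 + -1·-3 + 1·-2 = 0
  a_10 = 1·0 + -1·-1 + 1·-3 = -2
  a_11 = 1·-2 + -1·0 + 1·-1 = -3
  a_12 = 1·-3 + -1·-2 + 1·0 = -1

1,-1,1 ; -1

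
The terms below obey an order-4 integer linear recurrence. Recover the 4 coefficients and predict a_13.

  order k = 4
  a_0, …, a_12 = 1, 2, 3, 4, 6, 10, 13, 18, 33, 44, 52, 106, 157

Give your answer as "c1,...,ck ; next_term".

0,-1,4,1 ; 146

  a_4 = 0·4 + -1·3 + 4·2 + 1·1 = 6
  a_5 = 0·6 + -1·4 + 4·3 + 1·2 = 10
  a_6 = 0·10 + -1·6 + 4·4 + 1·3 = 13
  a_7 = 0·13 + -1·10 + 4·6 + 1·4 = 18
  a_8 = 0·18 + -1·13 + 4·10 + 1·6 = 33
  a_9 = 0·33 + -1·18 + 4·13 + 1·10 = 44
  a_10 = 0·44 + -1·33 + 4·18 + 1·13 = 52
  a_11 = 0·52 + -1·44 + 4·33 + 1·18 = 106
  a_12 = 0·106 + -1·52 + 4·44 + 1·33 = 157
  a_13 = 0·157 + -1·106 + 4·52 + 1·44 = 146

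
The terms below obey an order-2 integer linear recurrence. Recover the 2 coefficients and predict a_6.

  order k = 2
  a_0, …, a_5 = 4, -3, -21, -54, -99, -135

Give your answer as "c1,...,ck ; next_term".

  a_2 = 3·-3 + -3·4 = -21
  a_3 = 3·-21 + -3·-3 = -54
  a_4 = 3·-54 + -3·-21 = -99
  a_5 = 3·-99 + -3·-54 = -135
  a_6 = 3·-135 + -3·-99 = -108

3,-3 ; -108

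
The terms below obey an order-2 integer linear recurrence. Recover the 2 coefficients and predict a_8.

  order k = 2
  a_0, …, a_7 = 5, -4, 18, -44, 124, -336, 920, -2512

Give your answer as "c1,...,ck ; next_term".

-2,2 ; 6864

  a_2 = -2·-4 + 2·5 = 18
  a_3 = -2·18 + 2·-4 = -44
  a_4 = -2·-44 + 2·18 = 124
  a_5 = -2·124 + 2·-44 = -336
  a_6 = -2·-336 + 2·124 = 920
  a_7 = -2·920 + 2·-336 = -2512
  a_8 = -2·-2512 + 2·920 = 6864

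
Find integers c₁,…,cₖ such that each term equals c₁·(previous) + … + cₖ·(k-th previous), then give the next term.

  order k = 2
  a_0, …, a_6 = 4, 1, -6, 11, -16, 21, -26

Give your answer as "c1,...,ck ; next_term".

-2,-1 ; 31

  a_2 = -2·1 + -1·4 = -6
  a_3 = -2·-6 + -1·1 = 11
  a_4 = -2·11 + -1·-6 = -16
  a_5 = -2·-16 + -1·11 = 21
  a_6 = -2·21 + -1·-16 = -26
  a_7 = -2·-26 + -1·21 = 31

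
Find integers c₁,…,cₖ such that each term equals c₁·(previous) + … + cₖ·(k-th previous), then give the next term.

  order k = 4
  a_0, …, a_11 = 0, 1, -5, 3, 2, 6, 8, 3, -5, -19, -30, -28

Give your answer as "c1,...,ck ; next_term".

  a_4 = 1·3 + 0·-5 + -1·1 + -1·0 = 2
  a_5 = 1·2 + 0·3 + -1·-5 + -1·1 = 6
  a_6 = 1·6 + 0·2 + -1·3 + -1·-5 = 8
  a_7 = 1·8 + 0·6 + -1·2 + -1·3 = 3
  a_8 = 1·3 + 0·8 + -1·6 + -1·2 = -5
  a_9 = 1·-5 + 0·3 + -1·8 + -1·6 = -19
  a_10 = 1·-19 + 0·-5 + -1·3 + -1·8 = -30
  a_11 = 1·-30 + 0·-19 + -1·-5 + -1·3 = -28
  a_12 = 1·-28 + 0·-30 + -1·-19 + -1·-5 = -4

1,0,-1,-1 ; -4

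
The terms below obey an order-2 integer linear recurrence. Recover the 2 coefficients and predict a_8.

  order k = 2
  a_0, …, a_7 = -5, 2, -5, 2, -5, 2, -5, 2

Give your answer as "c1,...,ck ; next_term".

  a_2 = 0·2 + 1·-5 = -5
  a_3 = 0·-5 + 1·2 = 2
  a_4 = 0·2 + 1·-5 = -5
  a_5 = 0·-5 + 1·2 = 2
  a_6 = 0·2 + 1·-5 = -5
  a_7 = 0·-5 + 1·2 = 2
  a_8 = 0·2 + 1·-5 = -5

0,1 ; -5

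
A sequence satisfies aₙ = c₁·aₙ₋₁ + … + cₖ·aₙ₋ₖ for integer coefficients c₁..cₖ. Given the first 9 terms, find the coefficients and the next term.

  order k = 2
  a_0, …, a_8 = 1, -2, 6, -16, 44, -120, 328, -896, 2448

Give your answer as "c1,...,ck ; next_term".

-2,2 ; -6688

  a_2 = -2·-2 + 2·1 = 6
  a_3 = -2·6 + 2·-2 = -16
  a_4 = -2·-16 + 2·6 = 44
  a_5 = -2·44 + 2·-16 = -120
  a_6 = -2·-120 + 2·44 = 328
  a_7 = -2·328 + 2·-120 = -896
  a_8 = -2·-896 + 2·328 = 2448
  a_9 = -2·2448 + 2·-896 = -6688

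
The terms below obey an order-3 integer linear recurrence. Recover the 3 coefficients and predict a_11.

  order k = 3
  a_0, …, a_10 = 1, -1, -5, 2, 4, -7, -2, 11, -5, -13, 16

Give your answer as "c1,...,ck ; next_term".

  a_3 = 0·-5 + -1·-1 + 1·1 = 2
  a_4 = 0·2 + -1·-5 + 1·-1 = 4
  a_5 = 0·4 + -1·2 + 1·-5 = -7
  a_6 = 0·-7 + -1·4 + 1·2 = -2
  a_7 = 0·-2 + -1·-7 + 1·4 = 11
  a_8 = 0·11 + -1·-2 + 1·-7 = -5
  a_9 = 0·-5 + -1·11 + 1·-2 = -13
  a_10 = 0·-13 + -1·-5 + 1·11 = 16
  a_11 = 0·16 + -1·-13 + 1·-5 = 8

0,-1,1 ; 8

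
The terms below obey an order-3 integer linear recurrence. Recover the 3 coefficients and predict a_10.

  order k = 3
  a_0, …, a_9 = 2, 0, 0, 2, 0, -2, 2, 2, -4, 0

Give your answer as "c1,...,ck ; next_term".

  a_3 = 0·0 + -1·0 + 1·2 = 2
  a_4 = 0·2 + -1·0 + 1·0 = 0
  a_5 = 0·0 + -1·2 + 1·0 = -2
  a_6 = 0·-2 + -1·0 + 1·2 = 2
  a_7 = 0·2 + -1·-2 + 1·0 = 2
  a_8 = 0·2 + -1·2 + 1·-2 = -4
  a_9 = 0·-4 + -1·2 + 1·2 = 0
  a_10 = 0·0 + -1·-4 + 1·2 = 6

0,-1,1 ; 6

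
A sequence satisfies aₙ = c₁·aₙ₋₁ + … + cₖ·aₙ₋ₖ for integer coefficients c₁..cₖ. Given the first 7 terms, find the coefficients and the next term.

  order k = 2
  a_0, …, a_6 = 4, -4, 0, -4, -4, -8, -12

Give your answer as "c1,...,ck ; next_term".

1,1 ; -20

  a_2 = 1·-4 + 1·4 = 0
  a_3 = 1·0 + 1·-4 = -4
  a_4 = 1·-4 + 1·0 = -4
  a_5 = 1·-4 + 1·-4 = -8
  a_6 = 1·-8 + 1·-4 = -12
  a_7 = 1·-12 + 1·-8 = -20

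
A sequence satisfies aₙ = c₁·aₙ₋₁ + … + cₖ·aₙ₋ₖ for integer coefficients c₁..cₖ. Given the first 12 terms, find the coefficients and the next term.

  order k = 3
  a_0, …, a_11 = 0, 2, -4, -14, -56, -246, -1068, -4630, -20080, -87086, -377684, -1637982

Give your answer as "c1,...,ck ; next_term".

  a_3 = 4·-4 + 1·2 + 2·0 = -14
  a_4 = 4·-14 + 1·-4 + 2·2 = -56
  a_5 = 4·-56 + 1·-14 + 2·-4 = -246
  a_6 = 4·-246 + 1·-56 + 2·-14 = -1068
  a_7 = 4·-1068 + 1·-246 + 2·-56 = -4630
  a_8 = 4·-4630 + 1·-1068 + 2·-246 = -20080
  a_9 = 4·-20080 + 1·-4630 + 2·-1068 = -87086
  a_10 = 4·-87086 + 1·-20080 + 2·-4630 = -377684
  a_11 = 4·-377684 + 1·-87086 + 2·-20080 = -1637982
  a_12 = 4·-1637982 + 1·-377684 + 2·-87086 = -7103784

4,1,2 ; -7103784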